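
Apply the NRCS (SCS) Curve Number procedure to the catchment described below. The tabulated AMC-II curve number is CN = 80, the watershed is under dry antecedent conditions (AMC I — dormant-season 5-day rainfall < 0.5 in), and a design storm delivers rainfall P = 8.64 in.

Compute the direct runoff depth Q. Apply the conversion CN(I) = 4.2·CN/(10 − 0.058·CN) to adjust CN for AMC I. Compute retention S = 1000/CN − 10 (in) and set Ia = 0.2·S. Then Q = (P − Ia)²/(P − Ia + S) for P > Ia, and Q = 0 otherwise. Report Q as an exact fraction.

Adjust CN=80 to AMC I: 4.2·80/(10 − 0.058·80) → 336 ÷ (134/25) = 4200/67 ≈ 62.687
Retention S: 1000/CN − 10 with CN=62.687 → S = 125/21 ≈ 5.952 in
Initial abstraction Ia = S/5 = (125/21)/5 = 25/21 ≈ 1.190 in
Excess rainfall: 8.640 − 1.190 = 7.450 in; P > Ia so Q > 0
Q: (3911/525)² ÷ (7036/525) = 15295921/3693900 in (≈ 4.141 in)

Q = 15295921/3693900 in ≈ 4.141 in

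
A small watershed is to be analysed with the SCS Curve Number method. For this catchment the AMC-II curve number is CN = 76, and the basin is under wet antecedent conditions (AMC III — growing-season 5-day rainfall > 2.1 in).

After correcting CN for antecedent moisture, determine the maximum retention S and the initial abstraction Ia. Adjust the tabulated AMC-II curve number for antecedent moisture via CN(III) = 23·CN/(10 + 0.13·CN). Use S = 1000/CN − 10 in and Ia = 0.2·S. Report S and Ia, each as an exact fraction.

Adjust CN=76 to AMC III: 23·76/(10 + 0.13·76) → 1748 ÷ (497/25) = 43700/497 ≈ 87.928
Retention S: 1000/CN − 10 with CN=87.928 → S = 600/437 ≈ 1.373 in
Ia = 0.2S: 0.2·1.373 = 0.275 in (exactly 120/437)

S = 600/437 in ≈ 1.373 in; Ia = 120/437 in ≈ 0.275 in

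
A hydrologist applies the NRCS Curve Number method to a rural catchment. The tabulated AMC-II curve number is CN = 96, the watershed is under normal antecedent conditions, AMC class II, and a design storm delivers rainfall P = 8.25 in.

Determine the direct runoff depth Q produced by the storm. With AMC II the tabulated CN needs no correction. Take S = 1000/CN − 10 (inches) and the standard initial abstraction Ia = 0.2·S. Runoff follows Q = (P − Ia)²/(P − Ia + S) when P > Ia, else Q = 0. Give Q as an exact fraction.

Q = 2401/309 in ≈ 7.770 in

AMC II — tabulated CN = 96 applies directly.
Retention S: 1000/CN − 10 with CN=96.000 → S = 5/12 ≈ 0.417 in
Initial abstraction Ia = S/5 = (5/12)/5 = 1/12 ≈ 0.083 in
Excess rainfall: 8.250 − 0.083 = 8.167 in; P > Ia so Q > 0
Runoff Q = (P−Ia)²/(P−Ia+S) = (8.167)²/(8.167+0.417) = 2401/309 ≈ 7.770 in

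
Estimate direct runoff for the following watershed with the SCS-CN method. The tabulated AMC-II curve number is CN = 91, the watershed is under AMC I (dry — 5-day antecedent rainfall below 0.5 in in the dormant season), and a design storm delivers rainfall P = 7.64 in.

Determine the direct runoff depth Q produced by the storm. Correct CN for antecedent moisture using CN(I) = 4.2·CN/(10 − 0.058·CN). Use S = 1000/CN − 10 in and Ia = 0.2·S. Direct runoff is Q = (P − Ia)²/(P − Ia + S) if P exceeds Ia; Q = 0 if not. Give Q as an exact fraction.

Adjust CN=91 to AMC I: 4.2·91/(10 − 0.058·91) → (1911/5) ÷ (2361/500) = 63700/787 ≈ 80.940
S = 1000/(63700/787) − 10 = 1500/637 in ≈ 2.355 in
Initial abstraction Ia = S/5 = (1500/637)/5 = 300/637 ≈ 0.471 in
P − Ia = 7.640 − 0.471 = 114167/15925 ≈ 7.169 in (> 0, runoff occurs)
Runoff Q = (P−Ia)²/(P−Ia+S) = (7.169)²/(7.169+2.355) = 13034103889/2415296975 ≈ 5.396 in

Q = 13034103889/2415296975 in ≈ 5.396 in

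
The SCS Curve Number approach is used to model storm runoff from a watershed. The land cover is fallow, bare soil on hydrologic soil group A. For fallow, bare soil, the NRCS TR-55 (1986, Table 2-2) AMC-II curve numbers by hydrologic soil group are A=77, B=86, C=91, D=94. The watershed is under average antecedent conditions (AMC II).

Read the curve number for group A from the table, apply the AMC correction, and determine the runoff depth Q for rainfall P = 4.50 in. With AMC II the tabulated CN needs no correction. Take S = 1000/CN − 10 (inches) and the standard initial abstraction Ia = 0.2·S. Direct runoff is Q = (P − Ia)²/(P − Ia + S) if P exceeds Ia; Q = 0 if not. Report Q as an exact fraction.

NRCS table: fallow, bare soil, soil group A → CN(II) = 77
Average conditions: CN = 77 (no AMC adjustment).
Retention S: 1000/CN − 10 with CN=77.000 → S = 230/77 ≈ 2.987 in
Ia = 0.2S: 0.2·2.987 = 0.597 in (exactly 46/77)
P − Ia = 4.500 − 0.597 = 601/154 ≈ 3.903 in (> 0, runoff occurs)
Runoff Q = (P−Ia)²/(P−Ia+S) = (3.903)²/(3.903+2.987) = 361201/163394 ≈ 2.211 in

Q = 361201/163394 in ≈ 2.211 in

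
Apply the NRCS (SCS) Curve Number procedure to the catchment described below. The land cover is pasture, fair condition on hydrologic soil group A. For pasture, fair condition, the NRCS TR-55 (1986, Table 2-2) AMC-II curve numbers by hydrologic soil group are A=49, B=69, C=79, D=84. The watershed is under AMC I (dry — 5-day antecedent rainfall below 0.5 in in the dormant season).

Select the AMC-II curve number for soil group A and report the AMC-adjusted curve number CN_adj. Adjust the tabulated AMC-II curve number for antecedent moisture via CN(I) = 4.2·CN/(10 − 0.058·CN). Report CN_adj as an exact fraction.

CN_adj = 34300/1193 ≈ 28.751

NRCS table: pasture, fair condition, soil group A → CN(II) = 49
Dry (AMC I): CN(I) = 4.2·49/(10 − 0.058·49) = (1029/5)/(3579/500) = 34300/1193 ≈ 28.751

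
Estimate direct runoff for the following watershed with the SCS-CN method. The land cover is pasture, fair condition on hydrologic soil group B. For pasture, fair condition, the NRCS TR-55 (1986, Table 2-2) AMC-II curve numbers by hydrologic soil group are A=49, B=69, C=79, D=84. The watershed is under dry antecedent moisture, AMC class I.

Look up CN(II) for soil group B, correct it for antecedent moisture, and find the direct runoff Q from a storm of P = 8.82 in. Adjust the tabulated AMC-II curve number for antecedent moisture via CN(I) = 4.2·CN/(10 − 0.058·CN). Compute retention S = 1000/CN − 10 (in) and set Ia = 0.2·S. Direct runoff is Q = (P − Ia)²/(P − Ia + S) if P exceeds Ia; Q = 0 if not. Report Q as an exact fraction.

Q = 234264712081/91215202050 in ≈ 2.568 in

NRCS table: pasture, fair condition, soil group B → CN(II) = 69
Adjust CN=69 to AMC I: 4.2·69/(10 − 0.058·69) → (1449/5) ÷ (2999/500) = 144900/2999 ≈ 48.316
S = 1000/(144900/2999) − 10 = 15500/1449 in ≈ 10.697 in
Initial abstraction Ia = S/5 = (15500/1449)/5 = 3100/1449 ≈ 2.139 in
Excess rainfall: 8.820 − 2.139 = 6.681 in; P > Ia so Q > 0
Runoff Q = (P−Ia)²/(P−Ia+S) = (6.681)²/(6.681+10.697) = 234264712081/91215202050 ≈ 2.568 in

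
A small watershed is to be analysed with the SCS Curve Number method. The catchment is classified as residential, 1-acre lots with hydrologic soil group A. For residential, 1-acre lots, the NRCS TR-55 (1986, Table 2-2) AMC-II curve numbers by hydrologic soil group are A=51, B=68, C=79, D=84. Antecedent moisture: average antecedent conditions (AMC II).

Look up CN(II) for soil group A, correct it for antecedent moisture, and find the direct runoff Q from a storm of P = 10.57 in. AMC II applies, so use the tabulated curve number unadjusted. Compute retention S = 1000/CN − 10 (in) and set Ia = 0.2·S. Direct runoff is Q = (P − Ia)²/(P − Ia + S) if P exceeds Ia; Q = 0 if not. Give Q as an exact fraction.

NRCS table: residential, 1-acre lots, soil group A → CN(II) = 51
CN(II) = 51; AMC II needs no correction.
Max retention: S = 1000/51 − 10 = 490/51 in (≈ 9.608 in)
Ia = 0.2·(490/51) = 98/51 in ≈ 1.922 in
P − Ia = 10.570 − 1.922 = 44107/5100 ≈ 8.648 in (> 0, runoff occurs)
Q = (44107/5100)²/((44107/5100) + 490/51) = (1945427449/26010000)/(93107/5100) = 277918207/67835100 in ≈ 4.097 in

Q = 277918207/67835100 in ≈ 4.097 in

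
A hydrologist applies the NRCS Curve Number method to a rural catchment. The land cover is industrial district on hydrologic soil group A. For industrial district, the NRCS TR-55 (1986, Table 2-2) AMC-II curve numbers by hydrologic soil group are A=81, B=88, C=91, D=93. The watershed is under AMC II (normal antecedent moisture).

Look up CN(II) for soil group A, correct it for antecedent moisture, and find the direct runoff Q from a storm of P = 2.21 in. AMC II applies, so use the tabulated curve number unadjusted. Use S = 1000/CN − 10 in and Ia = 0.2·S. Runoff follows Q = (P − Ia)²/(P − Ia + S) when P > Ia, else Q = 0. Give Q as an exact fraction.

Q = 198838201/268118100 in ≈ 0.742 in

NRCS table: industrial district, soil group A → CN(II) = 81
Average conditions: CN = 81 (no AMC adjustment).
Retention S: 1000/CN − 10 with CN=81.000 → S = 190/81 ≈ 2.346 in
Initial abstraction Ia = S/5 = (190/81)/5 = 38/81 ≈ 0.469 in
P − Ia = 2.210 − 0.469 = 14101/8100 ≈ 1.741 in (> 0, runoff occurs)
Q = (14101/8100)²/((14101/8100) + 190/81) = (198838201/65610000)/(33101/8100) = 198838201/268118100 in ≈ 0.742 in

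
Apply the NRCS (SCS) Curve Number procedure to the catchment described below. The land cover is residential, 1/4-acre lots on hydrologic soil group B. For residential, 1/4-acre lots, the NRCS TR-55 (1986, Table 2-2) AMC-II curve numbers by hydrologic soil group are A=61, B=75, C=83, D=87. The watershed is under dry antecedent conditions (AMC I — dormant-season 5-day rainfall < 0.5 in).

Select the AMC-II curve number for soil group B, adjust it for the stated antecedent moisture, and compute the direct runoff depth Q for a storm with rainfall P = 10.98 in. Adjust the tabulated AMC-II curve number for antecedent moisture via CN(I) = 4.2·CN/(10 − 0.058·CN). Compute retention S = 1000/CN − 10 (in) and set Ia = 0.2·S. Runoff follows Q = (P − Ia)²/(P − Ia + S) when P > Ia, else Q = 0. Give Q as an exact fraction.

Q = 875390569/171949050 in ≈ 5.091 in

NRCS table: residential, 1/4-acre lots, soil group B → CN(II) = 75
Adjust CN=75 to AMC I: 4.2·75/(10 − 0.058·75) → 315 ÷ (113/20) = 6300/113 ≈ 55.752
Max retention: S = 1000/(6300/113) − 10 = 500/63 in (≈ 7.937 in)
Ia = 0.2S: 0.2·7.937 = 1.587 in (exactly 100/63)
Excess rainfall: 10.980 − 1.587 = 9.393 in; P > Ia so Q > 0
Runoff Q = (P−Ia)²/(P−Ia+S) = (9.393)²/(9.393+7.937) = 875390569/171949050 ≈ 5.091 in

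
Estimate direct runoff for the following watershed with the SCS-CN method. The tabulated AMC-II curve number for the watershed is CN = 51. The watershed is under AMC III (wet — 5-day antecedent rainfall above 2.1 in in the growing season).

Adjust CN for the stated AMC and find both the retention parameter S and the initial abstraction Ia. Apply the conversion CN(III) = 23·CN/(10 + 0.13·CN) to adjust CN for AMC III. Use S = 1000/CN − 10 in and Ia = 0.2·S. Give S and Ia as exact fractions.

S = 4900/1173 in ≈ 4.177 in; Ia = 980/1173 in ≈ 0.835 in

Adjust CN=51 to AMC III: 23·51/(10 + 0.13·51) → 1173 ÷ (1663/100) = 117300/1663 ≈ 70.535
Max retention: S = 1000/(117300/1663) − 10 = 4900/1173 in (≈ 4.177 in)
Ia = 0.2S: 0.2·4.177 = 0.835 in (exactly 980/1173)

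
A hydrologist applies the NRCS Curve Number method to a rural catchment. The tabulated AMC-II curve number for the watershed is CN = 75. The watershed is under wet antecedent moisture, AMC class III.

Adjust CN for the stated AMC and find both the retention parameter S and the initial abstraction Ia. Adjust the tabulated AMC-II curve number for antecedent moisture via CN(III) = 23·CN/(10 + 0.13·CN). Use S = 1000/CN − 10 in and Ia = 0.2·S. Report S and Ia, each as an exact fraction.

S = 100/69 in ≈ 1.449 in; Ia = 20/69 in ≈ 0.290 in

CN(III) from CN(II)=75: (23·75)/(10 + 0.13·75) = 6900/79 ≈ 87.342
Max retention: S = 1000/(6900/79) − 10 = 100/69 in (≈ 1.449 in)
Ia = 0.2·(100/69) = 20/69 in ≈ 0.290 in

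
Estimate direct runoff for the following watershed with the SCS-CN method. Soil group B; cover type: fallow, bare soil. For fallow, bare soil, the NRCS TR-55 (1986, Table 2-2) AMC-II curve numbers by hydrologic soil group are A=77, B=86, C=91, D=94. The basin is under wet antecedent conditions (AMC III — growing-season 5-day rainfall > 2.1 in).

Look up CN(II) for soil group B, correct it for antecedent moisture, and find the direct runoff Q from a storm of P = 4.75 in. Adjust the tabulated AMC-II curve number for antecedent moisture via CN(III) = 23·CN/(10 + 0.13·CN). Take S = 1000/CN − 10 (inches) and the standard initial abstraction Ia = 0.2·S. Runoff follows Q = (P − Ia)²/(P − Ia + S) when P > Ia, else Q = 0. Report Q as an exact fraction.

NRCS table: fallow, bare soil, soil group B → CN(II) = 86
CN(III) from CN(II)=86: (23·86)/(10 + 0.13·86) = 98900/1059 ≈ 93.390
Retention S: 1000/CN − 10 with CN=93.390 → S = 700/989 ≈ 0.708 in
Ia = 0.2·(700/989) = 140/989 in ≈ 0.142 in
Excess rainfall: 4.750 − 0.142 = 4.608 in; P > Ia so Q > 0
Runoff Q = (P−Ia)²/(P−Ia+S) = (4.608)²/(4.608+0.708) = 332369361/83198636 ≈ 3.995 in

Q = 332369361/83198636 in ≈ 3.995 in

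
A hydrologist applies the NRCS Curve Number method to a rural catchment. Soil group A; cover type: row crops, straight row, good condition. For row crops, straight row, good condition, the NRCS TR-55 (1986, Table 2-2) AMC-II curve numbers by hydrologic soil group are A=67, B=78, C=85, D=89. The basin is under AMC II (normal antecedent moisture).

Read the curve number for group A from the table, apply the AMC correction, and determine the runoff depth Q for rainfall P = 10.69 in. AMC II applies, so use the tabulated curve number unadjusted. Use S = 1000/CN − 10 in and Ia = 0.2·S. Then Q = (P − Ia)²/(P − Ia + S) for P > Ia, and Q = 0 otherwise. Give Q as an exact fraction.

Q = 4227990529/656754100 in ≈ 6.438 in

NRCS table: row crops, straight row, good condition, soil group A → CN(II) = 67
Average conditions: CN = 67 (no AMC adjustment).
S = 1000/67 − 10 = 330/67 in ≈ 4.925 in
Ia = 0.2·(330/67) = 66/67 in ≈ 0.985 in
Since P=10.690 > Ia=0.985: effective rainfall P−Ia = 65023/6700 in
Q: (65023/6700)² ÷ (98023/6700) = 4227990529/656754100 in (≈ 6.438 in)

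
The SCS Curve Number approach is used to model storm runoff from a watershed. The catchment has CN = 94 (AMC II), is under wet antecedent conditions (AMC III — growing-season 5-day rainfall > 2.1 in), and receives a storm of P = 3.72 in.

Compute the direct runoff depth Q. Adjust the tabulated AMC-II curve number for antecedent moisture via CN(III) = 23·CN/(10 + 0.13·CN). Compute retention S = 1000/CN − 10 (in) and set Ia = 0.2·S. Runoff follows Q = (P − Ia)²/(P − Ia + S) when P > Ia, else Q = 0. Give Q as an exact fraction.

Q = 1089726121/319894925 in ≈ 3.407 in

Adjust CN=94 to AMC III: 23·94/(10 + 0.13·94) → 2162 ÷ (1111/50) = 108100/1111 ≈ 97.300
Max retention: S = 1000/(108100/1111) − 10 = 300/1081 in (≈ 0.278 in)
Initial abstraction Ia = S/5 = (300/1081)/5 = 60/1081 ≈ 0.056 in
Excess rainfall: 3.720 − 0.056 = 3.664 in; P > Ia so Q > 0
Runoff Q = (P−Ia)²/(P−Ia+S) = (3.664)²/(3.664+0.278) = 1089726121/319894925 ≈ 3.407 in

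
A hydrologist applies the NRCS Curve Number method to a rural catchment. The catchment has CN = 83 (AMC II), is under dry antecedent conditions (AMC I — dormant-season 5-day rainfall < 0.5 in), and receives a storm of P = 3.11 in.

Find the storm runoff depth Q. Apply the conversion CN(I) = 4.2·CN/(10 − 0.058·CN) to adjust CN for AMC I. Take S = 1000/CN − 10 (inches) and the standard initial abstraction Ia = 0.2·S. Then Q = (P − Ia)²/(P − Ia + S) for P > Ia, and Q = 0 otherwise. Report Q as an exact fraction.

CN(I) from CN(II)=83: (4.2·83)/(10 − 0.058·83) = 174300/2593 ≈ 67.219
S = 1000/(174300/2593) − 10 = 8500/1743 in ≈ 4.877 in
Ia = 0.2S: 0.2·4.877 = 0.975 in (exactly 1700/1743)
P − Ia = 3.110 − 0.975 = 372073/174300 ≈ 2.135 in (> 0, runoff occurs)
Q = (372073/174300)²/((372073/174300) + 8500/1743) = (138438317329/30380490000)/(1222073/174300) = 138438317329/213007323900 in ≈ 0.650 in

Q = 138438317329/213007323900 in ≈ 0.650 in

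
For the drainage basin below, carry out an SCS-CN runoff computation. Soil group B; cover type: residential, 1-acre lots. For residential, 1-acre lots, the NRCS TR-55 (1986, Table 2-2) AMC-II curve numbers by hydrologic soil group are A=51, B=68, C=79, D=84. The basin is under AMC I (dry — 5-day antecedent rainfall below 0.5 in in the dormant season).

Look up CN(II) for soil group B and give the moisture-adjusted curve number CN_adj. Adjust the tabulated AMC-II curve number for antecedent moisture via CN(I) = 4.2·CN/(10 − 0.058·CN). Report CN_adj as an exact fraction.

NRCS table: residential, 1-acre lots, soil group B → CN(II) = 68
CN(I) from CN(II)=68: (4.2·68)/(10 − 0.058·68) = 35700/757 ≈ 47.160

CN_adj = 35700/757 ≈ 47.160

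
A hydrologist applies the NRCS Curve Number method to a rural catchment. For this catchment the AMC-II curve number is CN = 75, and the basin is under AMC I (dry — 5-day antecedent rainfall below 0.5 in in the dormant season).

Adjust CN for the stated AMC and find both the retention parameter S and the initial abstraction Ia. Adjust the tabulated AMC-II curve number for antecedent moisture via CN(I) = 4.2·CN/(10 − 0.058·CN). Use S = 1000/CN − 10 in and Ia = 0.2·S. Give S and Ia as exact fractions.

Dry (AMC I): CN(I) = 4.2·75/(10 − 0.058·75) = 315/(113/20) = 6300/113 ≈ 55.752
Max retention: S = 1000/(6300/113) − 10 = 500/63 in (≈ 7.937 in)
Initial abstraction Ia = S/5 = (500/63)/5 = 100/63 ≈ 1.587 in

S = 500/63 in ≈ 7.937 in; Ia = 100/63 in ≈ 1.587 in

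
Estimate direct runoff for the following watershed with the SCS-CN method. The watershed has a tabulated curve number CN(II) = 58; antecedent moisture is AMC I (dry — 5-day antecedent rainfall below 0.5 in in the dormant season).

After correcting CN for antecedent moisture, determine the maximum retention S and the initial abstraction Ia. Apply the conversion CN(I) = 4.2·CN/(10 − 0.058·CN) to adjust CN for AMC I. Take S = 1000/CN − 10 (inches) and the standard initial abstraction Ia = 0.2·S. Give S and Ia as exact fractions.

Dry (AMC I): CN(I) = 4.2·58/(10 − 0.058·58) = (1218/5)/(1659/250) = 2900/79 ≈ 36.709
Max retention: S = 1000/(2900/79) − 10 = 500/29 in (≈ 17.241 in)
Ia = 0.2·(500/29) = 100/29 in ≈ 3.448 in

S = 500/29 in ≈ 17.241 in; Ia = 100/29 in ≈ 3.448 in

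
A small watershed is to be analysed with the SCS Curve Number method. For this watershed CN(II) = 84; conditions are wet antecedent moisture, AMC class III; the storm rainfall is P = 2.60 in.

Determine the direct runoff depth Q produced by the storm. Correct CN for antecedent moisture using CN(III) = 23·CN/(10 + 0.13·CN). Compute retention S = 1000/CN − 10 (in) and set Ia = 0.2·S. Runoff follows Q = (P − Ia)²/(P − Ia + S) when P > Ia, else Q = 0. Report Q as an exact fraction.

Adjust CN=84 to AMC III: 23·84/(10 + 0.13·84) → 1932 ÷ (523/25) = 48300/523 ≈ 92.352
Max retention: S = 1000/(48300/523) − 10 = 400/483 in (≈ 0.828 in)
Ia = 0.2·(400/483) = 80/483 in ≈ 0.166 in
P − Ia = 2.600 − 0.166 = 5879/2415 ≈ 2.434 in (> 0, runoff occurs)
Q: (5879/2415)² ÷ (7879/2415) = 34562641/19027785 in (≈ 1.816 in)

Q = 34562641/19027785 in ≈ 1.816 in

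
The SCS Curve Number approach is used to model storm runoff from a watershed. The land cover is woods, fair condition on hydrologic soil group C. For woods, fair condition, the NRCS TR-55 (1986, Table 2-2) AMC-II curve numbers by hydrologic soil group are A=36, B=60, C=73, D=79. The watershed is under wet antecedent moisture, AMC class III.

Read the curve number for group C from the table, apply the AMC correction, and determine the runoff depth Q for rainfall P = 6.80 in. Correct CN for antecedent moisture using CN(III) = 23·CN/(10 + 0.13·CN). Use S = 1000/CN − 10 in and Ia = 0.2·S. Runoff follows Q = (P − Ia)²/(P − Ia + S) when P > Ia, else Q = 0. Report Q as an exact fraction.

NRCS table: woods, fair condition, soil group C → CN(II) = 73
CN(III) from CN(II)=73: (23·73)/(10 + 0.13·73) = 167900/1949 ≈ 86.147
S = 1000/(167900/1949) − 10 = 2700/1679 in ≈ 1.608 in
Ia = 0.2·(2700/1679) = 540/1679 in ≈ 0.322 in
Excess rainfall: 6.800 − 0.322 = 6.478 in; P > Ia so Q > 0
Runoff Q = (P−Ia)²/(P−Ia+S) = (6.478)²/(6.478+1.608) = 1478918498/284951485 ≈ 5.190 in

Q = 1478918498/284951485 in ≈ 5.190 in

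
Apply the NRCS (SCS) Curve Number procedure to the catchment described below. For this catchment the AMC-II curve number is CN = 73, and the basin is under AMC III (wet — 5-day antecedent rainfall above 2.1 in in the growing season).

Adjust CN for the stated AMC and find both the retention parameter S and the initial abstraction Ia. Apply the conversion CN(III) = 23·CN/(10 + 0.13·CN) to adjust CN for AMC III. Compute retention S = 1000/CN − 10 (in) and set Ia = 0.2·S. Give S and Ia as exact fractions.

S = 2700/1679 in ≈ 1.608 in; Ia = 540/1679 in ≈ 0.322 in

CN(III) from CN(II)=73: (23·73)/(10 + 0.13·73) = 167900/1949 ≈ 86.147
Retention S: 1000/CN − 10 with CN=86.147 → S = 2700/1679 ≈ 1.608 in
Ia = 0.2·(2700/1679) = 540/1679 in ≈ 0.322 in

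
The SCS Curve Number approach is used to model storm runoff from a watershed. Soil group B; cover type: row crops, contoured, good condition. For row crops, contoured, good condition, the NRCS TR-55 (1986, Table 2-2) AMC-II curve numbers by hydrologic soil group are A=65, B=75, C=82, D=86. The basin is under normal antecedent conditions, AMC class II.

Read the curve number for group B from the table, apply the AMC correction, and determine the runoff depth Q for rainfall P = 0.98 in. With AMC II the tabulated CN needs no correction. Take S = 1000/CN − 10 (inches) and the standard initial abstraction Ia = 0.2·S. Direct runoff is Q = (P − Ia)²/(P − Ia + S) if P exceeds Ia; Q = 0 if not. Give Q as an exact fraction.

Q = 2209/82050 in ≈ 0.027 in

NRCS table: row crops, contoured, good condition, soil group B → CN(II) = 75
AMC II — tabulated CN = 75 applies directly.
S = 1000/75 − 10 = 10/3 in ≈ 3.333 in
Ia = 0.2·(10/3) = 2/3 in ≈ 0.667 in
P − Ia = 0.980 − 0.667 = 47/150 ≈ 0.313 in (> 0, runoff occurs)
Q = (47/150)²/((47/150) + 10/3) = (2209/22500)/(547/150) = 2209/82050 in ≈ 0.027 in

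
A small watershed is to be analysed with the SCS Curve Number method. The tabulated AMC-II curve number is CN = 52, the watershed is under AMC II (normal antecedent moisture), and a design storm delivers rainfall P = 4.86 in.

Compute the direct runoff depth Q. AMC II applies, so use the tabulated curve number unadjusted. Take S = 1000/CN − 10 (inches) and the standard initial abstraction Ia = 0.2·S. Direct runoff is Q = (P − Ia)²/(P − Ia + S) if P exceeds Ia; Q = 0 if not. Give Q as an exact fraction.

CN(II) = 52; AMC II needs no correction.
Max retention: S = 1000/52 − 10 = 120/13 in (≈ 9.231 in)
Ia = 0.2·(120/13) = 24/13 in ≈ 1.846 in
Since P=4.860 > Ia=1.846: effective rainfall P−Ia = 1959/650 in
Q: (1959/650)² ÷ (7959/650) = 1279227/1724450 in (≈ 0.742 in)

Q = 1279227/1724450 in ≈ 0.742 in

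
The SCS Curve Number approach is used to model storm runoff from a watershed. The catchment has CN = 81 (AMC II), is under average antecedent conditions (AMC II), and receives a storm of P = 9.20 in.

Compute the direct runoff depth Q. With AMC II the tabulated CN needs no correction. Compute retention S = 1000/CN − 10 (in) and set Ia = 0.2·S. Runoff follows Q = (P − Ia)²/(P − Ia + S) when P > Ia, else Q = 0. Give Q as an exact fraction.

Average conditions: CN = 81 (no AMC adjustment).
Retention S: 1000/CN − 10 with CN=81.000 → S = 190/81 ≈ 2.346 in
Ia = 0.2S: 0.2·2.346 = 0.469 in (exactly 38/81)
Since P=9.200 > Ia=0.469: effective rainfall P−Ia = 3536/405 in
Q: (3536/405)² ÷ (4486/405) = 6251648/908415 in (≈ 6.882 in)

Q = 6251648/908415 in ≈ 6.882 in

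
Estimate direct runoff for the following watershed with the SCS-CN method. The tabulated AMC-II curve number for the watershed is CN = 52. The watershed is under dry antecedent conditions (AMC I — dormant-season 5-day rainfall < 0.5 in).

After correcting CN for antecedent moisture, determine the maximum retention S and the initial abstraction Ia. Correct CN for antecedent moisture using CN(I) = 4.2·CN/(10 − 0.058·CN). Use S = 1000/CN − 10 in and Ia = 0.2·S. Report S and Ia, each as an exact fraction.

S = 2000/91 in ≈ 21.978 in; Ia = 400/91 in ≈ 4.396 in

CN(I) from CN(II)=52: (4.2·52)/(10 − 0.058·52) = 9100/291 ≈ 31.271
Retention S: 1000/CN − 10 with CN=31.271 → S = 2000/91 ≈ 21.978 in
Ia = 0.2S: 0.2·21.978 = 4.396 in (exactly 400/91)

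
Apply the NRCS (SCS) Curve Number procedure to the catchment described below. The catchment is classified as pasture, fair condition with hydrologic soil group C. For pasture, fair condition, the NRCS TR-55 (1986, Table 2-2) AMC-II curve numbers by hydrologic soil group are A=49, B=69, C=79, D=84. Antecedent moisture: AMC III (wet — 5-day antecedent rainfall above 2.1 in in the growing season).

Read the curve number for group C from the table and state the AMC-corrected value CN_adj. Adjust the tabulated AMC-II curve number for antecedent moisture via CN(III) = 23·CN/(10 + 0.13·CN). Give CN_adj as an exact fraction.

NRCS table: pasture, fair condition, soil group C → CN(II) = 79
Wet (AMC III): CN(III) = 23·79/(10 + 0.13·79) = 1817/(2027/100) = 181700/2027 ≈ 89.640

CN_adj = 181700/2027 ≈ 89.640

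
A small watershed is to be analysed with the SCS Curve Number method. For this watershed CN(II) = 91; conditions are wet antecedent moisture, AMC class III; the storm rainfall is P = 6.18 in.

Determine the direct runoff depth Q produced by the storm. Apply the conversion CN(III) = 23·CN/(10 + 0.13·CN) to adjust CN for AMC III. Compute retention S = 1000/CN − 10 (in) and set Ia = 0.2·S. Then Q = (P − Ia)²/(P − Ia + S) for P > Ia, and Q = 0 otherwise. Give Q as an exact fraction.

Wet (AMC III): CN(III) = 23·91/(10 + 0.13·91) = 2093/(2183/100) = 209300/2183 ≈ 95.877
S = 1000/(209300/2183) − 10 = 900/2093 in ≈ 0.430 in
Ia = 0.2S: 0.2·0.430 = 0.086 in (exactly 180/2093)
P − Ia = 6.180 − 0.086 = 637737/104650 ≈ 6.094 in (> 0, runoff occurs)
Runoff Q = (P−Ia)²/(P−Ia+S) = (6.094)²/(6.094+0.430) = 135569493723/23816142350 ≈ 5.692 in

Q = 135569493723/23816142350 in ≈ 5.692 in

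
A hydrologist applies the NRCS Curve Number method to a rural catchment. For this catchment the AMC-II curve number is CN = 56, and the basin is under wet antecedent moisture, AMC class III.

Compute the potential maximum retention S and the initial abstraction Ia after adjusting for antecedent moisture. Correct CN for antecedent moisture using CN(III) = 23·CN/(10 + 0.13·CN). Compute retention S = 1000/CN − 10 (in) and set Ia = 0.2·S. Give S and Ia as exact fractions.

Adjust CN=56 to AMC III: 23·56/(10 + 0.13·56) → 1288 ÷ (432/25) = 4025/54 ≈ 74.537
Max retention: S = 1000/(4025/54) − 10 = 550/161 in (≈ 3.416 in)
Initial abstraction Ia = S/5 = (550/161)/5 = 110/161 ≈ 0.683 in

S = 550/161 in ≈ 3.416 in; Ia = 110/161 in ≈ 0.683 in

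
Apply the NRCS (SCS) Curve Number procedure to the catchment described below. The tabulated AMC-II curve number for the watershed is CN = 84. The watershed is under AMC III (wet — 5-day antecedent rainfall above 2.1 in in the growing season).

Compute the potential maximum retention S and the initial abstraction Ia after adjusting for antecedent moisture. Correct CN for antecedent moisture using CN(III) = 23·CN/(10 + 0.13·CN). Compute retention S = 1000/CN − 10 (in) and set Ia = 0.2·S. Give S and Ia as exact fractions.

S = 400/483 in ≈ 0.828 in; Ia = 80/483 in ≈ 0.166 in

Adjust CN=84 to AMC III: 23·84/(10 + 0.13·84) → 1932 ÷ (523/25) = 48300/523 ≈ 92.352
S = 1000/(48300/523) − 10 = 400/483 in ≈ 0.828 in
Ia = 0.2S: 0.2·0.828 = 0.166 in (exactly 80/483)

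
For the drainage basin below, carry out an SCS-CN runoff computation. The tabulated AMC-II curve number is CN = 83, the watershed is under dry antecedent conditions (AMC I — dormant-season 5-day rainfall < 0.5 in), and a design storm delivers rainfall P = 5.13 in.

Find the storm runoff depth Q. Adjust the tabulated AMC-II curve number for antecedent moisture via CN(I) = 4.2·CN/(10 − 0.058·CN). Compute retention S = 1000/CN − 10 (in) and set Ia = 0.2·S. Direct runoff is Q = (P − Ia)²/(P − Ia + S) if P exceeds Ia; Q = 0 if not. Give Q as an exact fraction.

CN(I) from CN(II)=83: (4.2·83)/(10 − 0.058·83) = 174300/2593 ≈ 67.219
Retention S: 1000/CN − 10 with CN=67.219 → S = 8500/1743 ≈ 4.877 in
Ia = 0.2·(8500/1743) = 1700/1743 in ≈ 0.975 in
Excess rainfall: 5.130 − 0.975 = 4.155 in; P > Ia so Q > 0
Q = (724159/174300)²/((724159/174300) + 8500/1743) = (524406257281/30380490000)/(1574159/174300) = 524406257281/274375913700 in ≈ 1.911 in

Q = 524406257281/274375913700 in ≈ 1.911 in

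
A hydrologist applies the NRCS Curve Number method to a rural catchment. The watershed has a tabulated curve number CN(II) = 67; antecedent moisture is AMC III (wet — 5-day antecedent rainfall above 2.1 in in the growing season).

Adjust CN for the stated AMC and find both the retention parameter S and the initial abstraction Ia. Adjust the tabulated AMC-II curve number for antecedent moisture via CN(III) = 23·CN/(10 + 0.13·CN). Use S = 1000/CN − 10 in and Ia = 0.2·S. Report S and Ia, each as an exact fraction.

S = 3300/1541 in ≈ 2.141 in; Ia = 660/1541 in ≈ 0.428 in

Wet (AMC III): CN(III) = 23·67/(10 + 0.13·67) = 1541/(1871/100) = 154100/1871 ≈ 82.362
Max retention: S = 1000/(154100/1871) − 10 = 3300/1541 in (≈ 2.141 in)
Initial abstraction Ia = S/5 = (3300/1541)/5 = 660/1541 ≈ 0.428 in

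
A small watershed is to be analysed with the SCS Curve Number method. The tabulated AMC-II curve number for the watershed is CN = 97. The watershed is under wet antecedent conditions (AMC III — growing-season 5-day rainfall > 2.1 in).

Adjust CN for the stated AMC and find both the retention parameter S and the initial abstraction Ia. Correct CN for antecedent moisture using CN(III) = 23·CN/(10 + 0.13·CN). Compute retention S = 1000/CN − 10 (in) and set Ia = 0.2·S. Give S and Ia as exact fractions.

S = 300/2231 in ≈ 0.134 in; Ia = 60/2231 in ≈ 0.027 in

Wet (AMC III): CN(III) = 23·97/(10 + 0.13·97) = 2231/(2261/100) = 223100/2261 ≈ 98.673
S = 1000/(223100/2261) − 10 = 300/2231 in ≈ 0.134 in
Ia = 0.2S: 0.2·0.134 = 0.027 in (exactly 60/2231)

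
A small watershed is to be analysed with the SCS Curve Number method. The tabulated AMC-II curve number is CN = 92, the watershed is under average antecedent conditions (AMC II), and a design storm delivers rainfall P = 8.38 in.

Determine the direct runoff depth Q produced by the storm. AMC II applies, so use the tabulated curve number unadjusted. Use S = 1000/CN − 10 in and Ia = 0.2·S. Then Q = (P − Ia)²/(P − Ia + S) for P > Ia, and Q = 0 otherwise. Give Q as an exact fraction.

Average conditions: CN = 92 (no AMC adjustment).
Retention S: 1000/CN − 10 with CN=92.000 → S = 20/23 ≈ 0.870 in
Ia = 0.2S: 0.2·0.870 = 0.174 in (exactly 4/23)
Since P=8.380 > Ia=0.174: effective rainfall P−Ia = 9437/1150 in
Q = (9437/1150)²/((9437/1150) + 20/23) = (89056969/1322500)/(10437/1150) = 89056969/12002550 in ≈ 7.420 in

Q = 89056969/12002550 in ≈ 7.420 in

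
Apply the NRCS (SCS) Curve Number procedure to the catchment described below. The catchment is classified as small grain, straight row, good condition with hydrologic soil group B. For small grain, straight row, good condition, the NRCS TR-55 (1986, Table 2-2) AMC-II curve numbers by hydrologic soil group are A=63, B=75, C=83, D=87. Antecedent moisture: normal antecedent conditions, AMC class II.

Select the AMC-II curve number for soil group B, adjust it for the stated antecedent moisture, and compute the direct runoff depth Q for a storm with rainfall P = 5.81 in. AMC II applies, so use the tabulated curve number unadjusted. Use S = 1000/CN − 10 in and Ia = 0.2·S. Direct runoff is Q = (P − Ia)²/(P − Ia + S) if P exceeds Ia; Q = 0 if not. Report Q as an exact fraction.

Q = 2380849/762900 in ≈ 3.121 in

NRCS table: small grain, straight row, good condition, soil group B → CN(II) = 75
CN(II) = 75; AMC II needs no correction.
Max retention: S = 1000/75 − 10 = 10/3 in (≈ 3.333 in)
Ia = 0.2S: 0.2·3.333 = 0.667 in (exactly 2/3)
Excess rainfall: 5.810 − 0.667 = 5.143 in; P > Ia so Q > 0
Q = (1543/300)²/((1543/300) + 10/3) = (2380849/90000)/(2543/300) = 2380849/762900 in ≈ 3.121 in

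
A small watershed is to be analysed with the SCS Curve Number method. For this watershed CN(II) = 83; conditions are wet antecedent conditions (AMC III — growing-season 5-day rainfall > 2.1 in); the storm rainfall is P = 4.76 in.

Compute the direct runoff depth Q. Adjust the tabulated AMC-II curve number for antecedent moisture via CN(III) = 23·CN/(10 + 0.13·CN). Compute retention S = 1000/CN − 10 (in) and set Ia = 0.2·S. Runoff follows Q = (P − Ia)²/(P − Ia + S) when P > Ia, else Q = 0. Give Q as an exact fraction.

Q = 2812765073/733199175 in ≈ 3.836 in

Adjust CN=83 to AMC III: 23·83/(10 + 0.13·83) → 1909 ÷ (2079/100) = 190900/2079 ≈ 91.823
Retention S: 1000/CN − 10 with CN=91.823 → S = 1700/1909 ≈ 0.891 in
Initial abstraction Ia = S/5 = (1700/1909)/5 = 340/1909 ≈ 0.178 in
Excess rainfall: 4.760 − 0.178 = 4.582 in; P > Ia so Q > 0
Q: (218671/47725)² ÷ (261171/47725) = 2812765073/733199175 in (≈ 3.836 in)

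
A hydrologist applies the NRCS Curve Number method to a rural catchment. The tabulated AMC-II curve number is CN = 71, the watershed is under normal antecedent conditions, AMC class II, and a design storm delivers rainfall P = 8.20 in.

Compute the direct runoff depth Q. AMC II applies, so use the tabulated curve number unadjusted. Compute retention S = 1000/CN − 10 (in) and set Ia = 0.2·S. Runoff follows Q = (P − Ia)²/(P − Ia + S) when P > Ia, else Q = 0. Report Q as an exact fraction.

Q = 6869641/1445205 in ≈ 4.753 in

AMC II — tabulated CN = 71 applies directly.
Max retention: S = 1000/71 − 10 = 290/71 in (≈ 4.085 in)
Initial abstraction Ia = S/5 = (290/71)/5 = 58/71 ≈ 0.817 in
P − Ia = 8.200 − 0.817 = 2621/355 ≈ 7.383 in (> 0, runoff occurs)
Runoff Q = (P−Ia)²/(P−Ia+S) = (7.383)²/(7.383+4.085) = 6869641/1445205 ≈ 4.753 in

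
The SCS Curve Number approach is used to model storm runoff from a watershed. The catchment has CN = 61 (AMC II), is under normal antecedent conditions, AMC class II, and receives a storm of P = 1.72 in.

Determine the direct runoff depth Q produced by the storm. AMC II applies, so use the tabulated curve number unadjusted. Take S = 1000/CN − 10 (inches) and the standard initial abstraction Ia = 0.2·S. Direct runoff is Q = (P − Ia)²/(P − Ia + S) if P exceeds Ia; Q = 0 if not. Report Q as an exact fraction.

Q = 452929/15895075 in ≈ 0.028 in

Average conditions: CN = 61 (no AMC adjustment).
S = 1000/61 − 10 = 390/61 in ≈ 6.393 in
Ia = 0.2S: 0.2·6.393 = 1.279 in (exactly 78/61)
Since P=1.720 > Ia=1.279: effective rainfall P−Ia = 673/1525 in
Q: (673/1525)² ÷ (10423/1525) = 452929/15895075 in (≈ 0.028 in)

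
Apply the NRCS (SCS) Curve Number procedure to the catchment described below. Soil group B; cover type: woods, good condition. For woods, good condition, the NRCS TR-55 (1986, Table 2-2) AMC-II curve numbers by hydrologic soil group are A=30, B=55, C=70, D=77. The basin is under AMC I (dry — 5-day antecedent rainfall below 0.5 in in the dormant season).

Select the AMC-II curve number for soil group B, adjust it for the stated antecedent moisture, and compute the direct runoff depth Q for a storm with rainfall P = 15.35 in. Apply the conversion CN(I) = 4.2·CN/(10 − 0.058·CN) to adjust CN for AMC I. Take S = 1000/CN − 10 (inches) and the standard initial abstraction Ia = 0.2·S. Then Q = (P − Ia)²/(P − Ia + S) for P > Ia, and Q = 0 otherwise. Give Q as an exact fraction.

Q = 311134321/73364060 in ≈ 4.241 in

NRCS table: woods, good condition, soil group B → CN(II) = 55
CN(I) from CN(II)=55: (4.2·55)/(10 − 0.058·55) = 7700/227 ≈ 33.921
Max retention: S = 1000/(7700/227) − 10 = 1500/77 in (≈ 19.481 in)
Initial abstraction Ia = S/5 = (1500/77)/5 = 300/77 ≈ 3.896 in
P − Ia = 15.350 − 3.896 = 17639/1540 ≈ 11.454 in (> 0, runoff occurs)
Q: (17639/1540)² ÷ (47639/1540) = 311134321/73364060 in (≈ 4.241 in)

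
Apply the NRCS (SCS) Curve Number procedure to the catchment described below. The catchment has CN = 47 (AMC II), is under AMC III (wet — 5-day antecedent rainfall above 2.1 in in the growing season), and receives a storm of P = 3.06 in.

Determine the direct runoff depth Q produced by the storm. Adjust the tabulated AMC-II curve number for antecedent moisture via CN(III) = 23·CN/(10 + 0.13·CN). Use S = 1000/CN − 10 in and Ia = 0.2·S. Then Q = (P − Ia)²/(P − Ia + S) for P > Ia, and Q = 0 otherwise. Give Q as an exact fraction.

Adjust CN=47 to AMC III: 23·47/(10 + 0.13·47) → 1081 ÷ (1611/100) = 108100/1611 ≈ 67.101
Retention S: 1000/CN − 10 with CN=67.101 → S = 5300/1081 ≈ 4.903 in
Ia = 0.2S: 0.2·4.903 = 0.981 in (exactly 1060/1081)
Since P=3.060 > Ia=0.981: effective rainfall P−Ia = 112393/54050 in
Q: (112393/54050)² ÷ (377393/54050) = 12632186449/20398091650 in (≈ 0.619 in)

Q = 12632186449/20398091650 in ≈ 0.619 in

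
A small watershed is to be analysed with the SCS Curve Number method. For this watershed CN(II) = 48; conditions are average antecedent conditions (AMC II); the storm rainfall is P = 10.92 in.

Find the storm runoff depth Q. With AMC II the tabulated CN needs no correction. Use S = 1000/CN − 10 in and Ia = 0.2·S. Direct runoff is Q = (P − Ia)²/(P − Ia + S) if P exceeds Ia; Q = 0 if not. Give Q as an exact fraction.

Q = 132613/33900 in ≈ 3.912 in

AMC II — tabulated CN = 48 applies directly.
Retention S: 1000/CN − 10 with CN=48.000 → S = 65/6 ≈ 10.833 in
Ia = 0.2S: 0.2·10.833 = 2.167 in (exactly 13/6)
Excess rainfall: 10.920 − 2.167 = 8.753 in; P > Ia so Q > 0
Q: (1313/150)² ÷ (1469/75) = 132613/33900 in (≈ 3.912 in)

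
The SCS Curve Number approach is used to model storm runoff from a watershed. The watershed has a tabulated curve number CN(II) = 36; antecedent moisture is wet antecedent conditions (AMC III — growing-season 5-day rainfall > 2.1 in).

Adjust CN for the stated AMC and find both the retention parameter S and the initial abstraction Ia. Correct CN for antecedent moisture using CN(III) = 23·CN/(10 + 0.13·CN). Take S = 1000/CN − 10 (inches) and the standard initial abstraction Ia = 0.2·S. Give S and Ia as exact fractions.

Adjust CN=36 to AMC III: 23·36/(10 + 0.13·36) → 828 ÷ (367/25) = 20700/367 ≈ 56.403
S = 1000/(20700/367) − 10 = 1600/207 in ≈ 7.729 in
Ia = 0.2·(1600/207) = 320/207 in ≈ 1.546 in

S = 1600/207 in ≈ 7.729 in; Ia = 320/207 in ≈ 1.546 in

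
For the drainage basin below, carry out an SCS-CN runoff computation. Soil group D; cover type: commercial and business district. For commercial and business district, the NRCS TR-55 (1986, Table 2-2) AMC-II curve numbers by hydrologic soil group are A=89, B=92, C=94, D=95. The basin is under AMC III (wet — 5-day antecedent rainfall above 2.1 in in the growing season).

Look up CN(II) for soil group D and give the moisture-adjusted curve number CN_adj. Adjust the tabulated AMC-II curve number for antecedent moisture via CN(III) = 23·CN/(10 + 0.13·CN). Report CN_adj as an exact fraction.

NRCS table: commercial and business district, soil group D → CN(II) = 95
Wet (AMC III): CN(III) = 23·95/(10 + 0.13·95) = 2185/(447/20) = 43700/447 ≈ 97.763

CN_adj = 43700/447 ≈ 97.763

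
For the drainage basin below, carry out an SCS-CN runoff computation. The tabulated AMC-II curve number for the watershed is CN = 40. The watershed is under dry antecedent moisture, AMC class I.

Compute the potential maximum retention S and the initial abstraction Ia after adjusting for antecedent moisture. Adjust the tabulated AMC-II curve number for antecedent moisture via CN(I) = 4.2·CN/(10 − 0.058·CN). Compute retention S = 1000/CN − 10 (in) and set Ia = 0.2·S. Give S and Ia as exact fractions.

S = 250/7 in ≈ 35.714 in; Ia = 50/7 in ≈ 7.143 in

CN(I) from CN(II)=40: (4.2·40)/(10 − 0.058·40) = 175/8 ≈ 21.875
Max retention: S = 1000/(175/8) − 10 = 250/7 in (≈ 35.714 in)
Initial abstraction Ia = S/5 = (250/7)/5 = 50/7 ≈ 7.143 in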